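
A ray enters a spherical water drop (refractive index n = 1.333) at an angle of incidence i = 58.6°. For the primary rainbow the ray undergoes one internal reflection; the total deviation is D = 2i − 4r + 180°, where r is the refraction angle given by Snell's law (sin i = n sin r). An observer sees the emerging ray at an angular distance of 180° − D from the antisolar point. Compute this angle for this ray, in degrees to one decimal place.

sin r = sin 58.6° / 1.333 = 0.8536/1.333 = 0.6403; r = 39.82°.
D = 2·58.6° − 4·39.82° + 180° = 117.20° − 159.26° + 180° = 137.94°.
Angle from antisolar point = 180° − D = 42.06°.

42.1°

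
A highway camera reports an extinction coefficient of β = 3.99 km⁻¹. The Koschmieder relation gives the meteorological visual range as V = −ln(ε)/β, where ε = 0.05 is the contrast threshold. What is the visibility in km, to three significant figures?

0.751 km

V = −ln(0.05) / 3.99 = 2.996 / 3.99 = 0.7508 km.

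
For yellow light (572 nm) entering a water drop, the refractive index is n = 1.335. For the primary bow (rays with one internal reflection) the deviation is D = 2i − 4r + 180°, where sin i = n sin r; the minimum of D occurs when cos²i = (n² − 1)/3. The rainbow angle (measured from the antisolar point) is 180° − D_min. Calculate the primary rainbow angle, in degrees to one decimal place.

41.8°

cos²i = (1.78222 − 1)/3 = 0.26074; i = arccos(0.51063) = 59.294°.
sin r = sin 59.294°/1.335 = 0.64405; r = 40.094°.
D_min = 2·59.294° − 4·40.094° + 180° = 138.212°.
Rainbow angle = 180° − D_min = 41.788°.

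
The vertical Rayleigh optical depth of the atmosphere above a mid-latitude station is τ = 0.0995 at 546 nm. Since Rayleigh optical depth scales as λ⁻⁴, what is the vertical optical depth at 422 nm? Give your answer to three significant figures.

0.279

τ(422 nm) = τ(546 nm) × (546/422)⁴ = 0.0995 × (1.2938)⁴ = 0.0995 × 2.8023 = 0.2788.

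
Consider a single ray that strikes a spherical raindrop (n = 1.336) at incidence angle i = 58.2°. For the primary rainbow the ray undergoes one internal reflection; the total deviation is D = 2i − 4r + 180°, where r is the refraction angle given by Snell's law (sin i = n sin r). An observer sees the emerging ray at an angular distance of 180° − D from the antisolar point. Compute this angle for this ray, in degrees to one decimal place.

sin r = sin 58.2° / 1.336 = 0.8499/1.336 = 0.6361; r = 39.51°.
D = 2·58.2° − 4·39.51° + 180° = 116.40° − 158.02° + 180° = 138.38°.
Angle from antisolar point = 180° − D = 41.62°.

41.6°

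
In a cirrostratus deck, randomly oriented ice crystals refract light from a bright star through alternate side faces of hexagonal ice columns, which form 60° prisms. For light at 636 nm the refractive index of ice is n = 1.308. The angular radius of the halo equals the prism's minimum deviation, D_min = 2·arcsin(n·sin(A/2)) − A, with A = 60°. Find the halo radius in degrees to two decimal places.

21.69°

n·sin(A/2) = 1.308 × sin 30° = 1.308 × 0.5000 = 0.6540.
D_min = 2·arcsin(0.6540) − 60° = 2 × 40.844° − 60° = 21.688°.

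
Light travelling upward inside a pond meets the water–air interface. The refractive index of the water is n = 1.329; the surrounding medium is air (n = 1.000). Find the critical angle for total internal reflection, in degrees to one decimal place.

sin θ_c = n_air / n = 1.000 / 1.329 = 0.7524.
θ_c = arcsin(0.7524) = 48.80°.

48.8°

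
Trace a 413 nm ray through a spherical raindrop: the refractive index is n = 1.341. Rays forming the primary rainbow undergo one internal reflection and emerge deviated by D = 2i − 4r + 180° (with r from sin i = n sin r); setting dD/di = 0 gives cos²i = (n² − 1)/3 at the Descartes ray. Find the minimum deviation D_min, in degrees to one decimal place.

139.1°

cos²i = (1.79828 − 1)/3 = 0.26609; i = arccos(0.51584) = 58.946°.
sin r = sin 58.946°/1.341 = 0.63884; r = 39.705°.
D_min = 2·58.946° − 4·39.705° + 180° = 139.071°.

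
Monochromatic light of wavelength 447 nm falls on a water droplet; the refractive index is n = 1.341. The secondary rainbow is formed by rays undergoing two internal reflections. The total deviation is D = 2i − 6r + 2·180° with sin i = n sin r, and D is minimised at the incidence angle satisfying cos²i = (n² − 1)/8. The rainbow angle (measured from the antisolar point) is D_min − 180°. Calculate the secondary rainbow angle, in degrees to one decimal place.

cos²i = (1.79828 − 1)/8 = 0.09979; i = arccos(0.31589) = 71.586°.
sin r = sin 71.586°/1.341 = 0.70753; r = 45.034°.
D_min = 2·71.586° − 6·45.034° + 360° = 232.966°.
Rainbow angle = D_min − 180° = 52.966°.

53.0°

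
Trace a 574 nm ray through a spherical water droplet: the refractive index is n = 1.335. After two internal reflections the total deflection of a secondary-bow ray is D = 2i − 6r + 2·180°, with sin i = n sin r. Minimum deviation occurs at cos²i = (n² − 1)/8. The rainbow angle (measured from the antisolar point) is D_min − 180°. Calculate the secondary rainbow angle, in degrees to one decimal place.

cos²i = (1.78222 − 1)/8 = 0.09778; i = arccos(0.31269) = 71.778°.
sin r = sin 71.778°/1.335 = 0.71150; r = 45.357°.
D_min = 2·71.778° − 6·45.357° + 360° = 231.414°.
Rainbow angle = D_min − 180° = 51.414°.

51.4°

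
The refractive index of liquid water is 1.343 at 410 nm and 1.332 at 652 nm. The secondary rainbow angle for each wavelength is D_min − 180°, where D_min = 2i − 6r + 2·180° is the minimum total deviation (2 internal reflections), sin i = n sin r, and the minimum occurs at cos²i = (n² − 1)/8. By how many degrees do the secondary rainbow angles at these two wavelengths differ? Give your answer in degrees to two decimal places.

At 410 nm (n = 1.343): cos²i = 0.10046 → i = 71.522°, r = 44.928°, D_min = 233.478°, rainbow angle = 53.478°.
At 652 nm (n = 1.332): cos²i = 0.09678 → i = 71.875°, r = 45.520°, D_min = 230.628°, rainbow angle = 50.628°.
Angular width = |53.478° − 50.628°| = 2.849°.

2.85°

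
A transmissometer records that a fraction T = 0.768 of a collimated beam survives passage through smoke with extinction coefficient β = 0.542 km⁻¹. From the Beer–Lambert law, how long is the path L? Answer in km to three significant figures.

Beer–Lambert: T = exp(−βL) ⇒ L = −ln(T)/β = −ln(0.768)/0.542 = 0.2640/0.542 = 0.487 km.

0.487 km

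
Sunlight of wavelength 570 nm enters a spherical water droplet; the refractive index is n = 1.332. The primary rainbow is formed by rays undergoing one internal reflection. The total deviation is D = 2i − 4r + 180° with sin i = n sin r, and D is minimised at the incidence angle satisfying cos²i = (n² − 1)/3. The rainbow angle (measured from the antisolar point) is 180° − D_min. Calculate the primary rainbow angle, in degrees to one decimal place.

cos²i = (1.77422 − 1)/3 = 0.25807; i = arccos(0.50801) = 59.469°.
sin r = sin 59.469°/1.332 = 0.64666; r = 40.290°.
D_min = 2·59.469° − 4·40.290° + 180° = 137.776°.
Rainbow angle = 180° − D_min = 42.224°.

42.2°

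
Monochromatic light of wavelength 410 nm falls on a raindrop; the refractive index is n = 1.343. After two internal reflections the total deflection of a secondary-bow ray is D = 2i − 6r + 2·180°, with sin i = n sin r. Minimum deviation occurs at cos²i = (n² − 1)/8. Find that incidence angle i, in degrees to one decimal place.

71.5°

cos²i = (1.343² − 1)/8 = (1.80365 − 1)/8 = 0.10046.
cos i = 0.31695, so i = 71.522°.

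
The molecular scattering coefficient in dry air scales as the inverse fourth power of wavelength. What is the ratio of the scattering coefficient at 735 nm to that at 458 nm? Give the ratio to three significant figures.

0.151

Rayleigh scattering ∝ λ⁻⁴, so the ratio of coefficients is the inverse fourth power of the wavelength ratio.
σ(735)/σ(458) = (458/735)⁴ = (0.6231)⁴ = 0.1508.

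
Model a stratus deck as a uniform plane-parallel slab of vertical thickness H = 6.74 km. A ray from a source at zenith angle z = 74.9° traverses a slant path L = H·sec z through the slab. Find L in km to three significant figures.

25.9 km

sec z = 1/cos 74.9° = 3.8387.
L = 6.74 × 3.8387 = 25.873 km.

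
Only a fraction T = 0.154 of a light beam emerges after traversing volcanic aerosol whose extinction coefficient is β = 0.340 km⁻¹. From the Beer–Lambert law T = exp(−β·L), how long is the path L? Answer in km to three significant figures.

Beer–Lambert: T = exp(−βL) ⇒ L = −ln(T)/β = −ln(0.154)/0.340 = 1.8708/0.340 = 5.502 km.

5.50 km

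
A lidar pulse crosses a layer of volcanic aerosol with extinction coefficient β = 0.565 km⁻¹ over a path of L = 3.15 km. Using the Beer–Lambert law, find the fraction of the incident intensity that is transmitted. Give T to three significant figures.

τ = β·L = 0.565 × 3.15 = 1.7797.
T = exp(−1.7797) = 0.1687.

0.169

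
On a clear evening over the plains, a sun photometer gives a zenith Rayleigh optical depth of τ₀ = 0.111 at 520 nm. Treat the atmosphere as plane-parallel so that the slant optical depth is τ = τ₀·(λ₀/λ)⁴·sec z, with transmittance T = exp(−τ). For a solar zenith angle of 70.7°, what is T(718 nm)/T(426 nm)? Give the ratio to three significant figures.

Airmass: sec 70.7° = 3.0256.
τ(718 nm) = 0.111 × (520/718)⁴ × 3.0256 = 0.111 × 0.2751 × 3.0256 = 0.0924.
τ(426 nm) = 0.111 × (520/426)⁴ × 3.0256 = 0.111 × 2.2201 × 3.0256 = 0.7456.
T(718)/T(426) = exp(τ_B − τ_A) = exp(0.6532) = 1.9217.

1.92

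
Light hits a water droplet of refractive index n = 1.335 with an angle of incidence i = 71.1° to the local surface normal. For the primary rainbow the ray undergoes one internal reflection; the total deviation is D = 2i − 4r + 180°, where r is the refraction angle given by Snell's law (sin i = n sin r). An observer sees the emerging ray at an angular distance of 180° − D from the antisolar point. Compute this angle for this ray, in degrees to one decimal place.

sin r = sin 71.1° / 1.335 = 0.9461/1.335 = 0.7087; r = 45.13°.
D = 2·71.1° − 4·45.13° + 180° = 142.20° − 180.51° + 180° = 141.69°.
Angle from antisolar point = 180° − D = 38.31°.

38.3°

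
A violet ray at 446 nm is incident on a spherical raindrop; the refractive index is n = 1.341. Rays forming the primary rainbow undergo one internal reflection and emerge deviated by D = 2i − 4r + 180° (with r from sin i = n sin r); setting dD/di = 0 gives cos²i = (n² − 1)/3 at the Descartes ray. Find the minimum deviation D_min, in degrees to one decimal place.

139.1°

cos²i = (1.79828 − 1)/3 = 0.26609; i = arccos(0.51584) = 58.946°.
sin r = sin 58.946°/1.341 = 0.63884; r = 39.705°.
D_min = 2·58.946° − 4·39.705° + 180° = 139.071°.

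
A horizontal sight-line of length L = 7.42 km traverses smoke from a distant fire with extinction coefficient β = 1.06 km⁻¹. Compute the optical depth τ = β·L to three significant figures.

τ = β·L = 1.06 × 7.42 = 7.8652.

7.87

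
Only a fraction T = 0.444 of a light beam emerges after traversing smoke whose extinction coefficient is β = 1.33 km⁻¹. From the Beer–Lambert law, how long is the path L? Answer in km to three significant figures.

Beer–Lambert: T = exp(−βL) ⇒ L = −ln(T)/β = −ln(0.444)/1.33 = 0.8119/1.33 = 0.6105 km.

0.610 km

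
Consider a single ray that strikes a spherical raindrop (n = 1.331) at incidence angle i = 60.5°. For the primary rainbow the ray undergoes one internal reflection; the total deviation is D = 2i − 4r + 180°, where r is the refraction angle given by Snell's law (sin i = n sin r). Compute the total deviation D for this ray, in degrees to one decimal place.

137.7°

sin r = sin 60.5° / 1.331 = 0.8704/1.331 = 0.6539; r = 40.84°.
D = 2·60.5° − 4·40.84° + 180° = 121.00° − 163.35° + 180° = 137.65°.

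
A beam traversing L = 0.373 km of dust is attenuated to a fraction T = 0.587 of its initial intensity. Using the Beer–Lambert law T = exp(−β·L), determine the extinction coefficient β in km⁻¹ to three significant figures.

Beer–Lambert: T = exp(−βL) ⇒ β = −ln(T)/L = −ln(0.587)/0.373 = 0.5327/0.373 = 1.428 km⁻¹.

1.43 km⁻¹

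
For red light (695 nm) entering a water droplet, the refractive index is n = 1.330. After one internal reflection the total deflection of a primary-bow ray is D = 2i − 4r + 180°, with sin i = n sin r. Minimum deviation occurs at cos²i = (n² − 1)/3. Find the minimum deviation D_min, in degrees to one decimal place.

137.5°

cos²i = (1.76890 − 1)/3 = 0.25630; i = arccos(0.50626) = 59.585°.
sin r = sin 59.585°/1.330 = 0.64841; r = 40.422°.
D_min = 2·59.585° − 4·40.422° + 180° = 137.484°.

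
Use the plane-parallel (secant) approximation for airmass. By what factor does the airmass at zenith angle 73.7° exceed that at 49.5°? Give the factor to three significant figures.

2.31

X(73.7°)/X(49.5°) = sec 73.7° / sec 49.5° = cos 49.5° / cos 73.7° = 0.6494/0.2807 = 2.3139.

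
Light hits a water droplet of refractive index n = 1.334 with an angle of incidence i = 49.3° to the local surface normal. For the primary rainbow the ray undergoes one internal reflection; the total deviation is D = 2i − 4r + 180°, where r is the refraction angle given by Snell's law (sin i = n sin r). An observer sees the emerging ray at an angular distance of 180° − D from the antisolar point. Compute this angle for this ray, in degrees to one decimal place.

39.9°

sin r = sin 49.3° / 1.334 = 0.7581/1.334 = 0.5683; r = 34.63°.
D = 2·49.3° − 4·34.63° + 180° = 98.60° − 138.53° + 180° = 140.07°.
Angle from antisolar point = 180° − D = 39.93°.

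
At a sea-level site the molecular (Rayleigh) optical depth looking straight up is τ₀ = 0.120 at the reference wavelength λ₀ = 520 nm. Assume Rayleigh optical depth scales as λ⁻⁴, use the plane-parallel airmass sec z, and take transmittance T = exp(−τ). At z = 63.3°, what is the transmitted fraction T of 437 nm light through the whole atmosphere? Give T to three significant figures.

0.585

sec 63.3° = 2.2256.
τ = 0.120 × (520/437)⁴ × 2.2256 = 0.120 × 2.0049 × 2.2256 = 0.5354.
T = exp(−0.5354) = 0.5854.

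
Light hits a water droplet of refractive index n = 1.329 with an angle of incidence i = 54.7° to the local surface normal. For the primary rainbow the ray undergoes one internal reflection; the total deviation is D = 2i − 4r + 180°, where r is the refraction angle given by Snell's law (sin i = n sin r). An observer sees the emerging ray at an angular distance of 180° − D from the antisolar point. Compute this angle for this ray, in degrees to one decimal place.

sin r = sin 54.7° / 1.329 = 0.8161/1.329 = 0.6141; r = 37.89°.
D = 2·54.7° − 4·37.89° + 180° = 109.40° − 151.55° + 180° = 137.85°.
Angle from antisolar point = 180° − D = 42.15°.

42.1°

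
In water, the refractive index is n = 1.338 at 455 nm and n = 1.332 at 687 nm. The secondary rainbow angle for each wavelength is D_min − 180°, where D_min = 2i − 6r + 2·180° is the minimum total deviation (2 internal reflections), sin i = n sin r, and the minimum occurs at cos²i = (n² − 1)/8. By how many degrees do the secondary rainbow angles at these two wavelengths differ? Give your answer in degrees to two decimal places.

1.56°

At 455 nm (n = 1.338): cos²i = 0.09878 → i = 71.682°, r = 45.195°, D_min = 232.193°, rainbow angle = 52.193°.
At 687 nm (n = 1.332): cos²i = 0.09678 → i = 71.875°, r = 45.520°, D_min = 230.628°, rainbow angle = 50.628°.
Angular width = |52.193° − 50.628°| = 1.564°.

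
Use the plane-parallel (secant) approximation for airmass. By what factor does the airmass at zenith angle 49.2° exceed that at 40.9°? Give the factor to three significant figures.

X(49.2°)/X(40.9°) = sec 49.2° / sec 40.9° = cos 40.9° / cos 49.2° = 0.7559/0.6534 = 1.1568.

1.16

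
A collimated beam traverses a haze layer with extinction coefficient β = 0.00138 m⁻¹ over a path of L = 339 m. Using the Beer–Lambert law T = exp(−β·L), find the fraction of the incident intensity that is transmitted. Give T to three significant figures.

0.626

τ = β·L = 0.00138 × 339 = 0.4678.
T = exp(−0.4678) = 0.6264.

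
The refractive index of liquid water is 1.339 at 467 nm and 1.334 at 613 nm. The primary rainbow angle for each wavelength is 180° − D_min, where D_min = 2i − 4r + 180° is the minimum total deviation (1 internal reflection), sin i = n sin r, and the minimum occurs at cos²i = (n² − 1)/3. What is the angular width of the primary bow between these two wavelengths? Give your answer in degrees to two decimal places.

0.72°

At 467 nm (n = 1.339): cos²i = 0.26431 → i = 59.062°, r = 39.834°, D_min = 138.786°, rainbow angle = 41.214°.
At 613 nm (n = 1.334): cos²i = 0.25985 → i = 59.352°, r = 40.159°, D_min = 138.067°, rainbow angle = 41.933°.
Angular width = |41.214° − 41.933°| = 0.719°.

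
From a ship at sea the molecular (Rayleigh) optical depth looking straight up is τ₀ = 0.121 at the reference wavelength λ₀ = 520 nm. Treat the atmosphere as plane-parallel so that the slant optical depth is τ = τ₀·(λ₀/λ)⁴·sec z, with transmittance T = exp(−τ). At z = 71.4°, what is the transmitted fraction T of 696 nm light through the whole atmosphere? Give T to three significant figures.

sec 71.4° = 3.1352.
τ = 0.121 × (520/696)⁴ × 3.1352 = 0.121 × 0.3116 × 3.1352 = 0.1182.
T = exp(−0.1182) = 0.8885.

0.889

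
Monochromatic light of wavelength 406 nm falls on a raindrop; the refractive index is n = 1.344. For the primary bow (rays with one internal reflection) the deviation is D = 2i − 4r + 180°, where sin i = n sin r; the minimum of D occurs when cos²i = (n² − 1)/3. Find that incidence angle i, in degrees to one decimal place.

cos²i = (1.344² − 1)/3 = (1.80634 − 1)/3 = 0.26878.
cos i = 0.51844, so i = 58.772°.

58.8°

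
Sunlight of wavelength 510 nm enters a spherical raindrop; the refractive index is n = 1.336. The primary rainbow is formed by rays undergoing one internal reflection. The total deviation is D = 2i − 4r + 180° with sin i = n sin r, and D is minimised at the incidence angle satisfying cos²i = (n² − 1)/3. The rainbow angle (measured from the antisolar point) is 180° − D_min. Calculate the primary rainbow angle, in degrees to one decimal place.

cos²i = (1.78490 − 1)/3 = 0.26163; i = arccos(0.51150) = 59.236°.
sin r = sin 59.236°/1.336 = 0.64318; r = 40.029°.
D_min = 2·59.236° − 4·40.029° + 180° = 138.356°.
Rainbow angle = 180° − D_min = 41.644°.

41.6°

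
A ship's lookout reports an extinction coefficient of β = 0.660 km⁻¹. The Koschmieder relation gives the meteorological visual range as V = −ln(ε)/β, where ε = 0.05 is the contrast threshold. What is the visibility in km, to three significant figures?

4.54 km

V = −ln(0.05) / 0.660 = 2.996 / 0.660 = 4.5390 km.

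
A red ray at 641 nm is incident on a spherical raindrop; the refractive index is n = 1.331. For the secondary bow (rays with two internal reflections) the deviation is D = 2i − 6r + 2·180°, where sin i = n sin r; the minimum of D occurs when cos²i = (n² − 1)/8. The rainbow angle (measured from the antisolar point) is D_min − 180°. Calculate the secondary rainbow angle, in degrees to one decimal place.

50.4°

cos²i = (1.77156 − 1)/8 = 0.09645; i = arccos(0.31056) = 71.907°.
sin r = sin 71.907°/1.331 = 0.71417; r = 45.575°.
D_min = 2·71.907° − 6·45.575° + 360° = 230.365°.
Rainbow angle = D_min − 180° = 50.365°.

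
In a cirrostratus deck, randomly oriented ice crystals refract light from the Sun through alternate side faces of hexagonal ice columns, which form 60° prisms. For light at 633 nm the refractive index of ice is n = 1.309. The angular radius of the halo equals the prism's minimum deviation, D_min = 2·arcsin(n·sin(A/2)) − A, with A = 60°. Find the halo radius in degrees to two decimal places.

21.76°

n·sin(A/2) = 1.309 × sin 30° = 1.309 × 0.5000 = 0.6545.
D_min = 2·arcsin(0.6545) − 60° = 2 × 40.882° − 60° = 21.763°.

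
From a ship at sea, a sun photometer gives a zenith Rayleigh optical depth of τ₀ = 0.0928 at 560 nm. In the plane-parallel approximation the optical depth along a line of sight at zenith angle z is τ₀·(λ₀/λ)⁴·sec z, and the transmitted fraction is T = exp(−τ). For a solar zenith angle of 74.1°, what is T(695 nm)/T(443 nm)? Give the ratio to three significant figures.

2.06

Airmass: sec 74.1° = 3.6502.
τ(695 nm) = 0.0928 × (560/695)⁴ × 3.6502 = 0.0928 × 0.4215 × 3.6502 = 0.1428.
τ(443 nm) = 0.0928 × (560/443)⁴ × 3.6502 = 0.0928 × 2.5535 × 3.6502 = 0.8650.
T(695)/T(443) = exp(τ_B − τ_A) = exp(0.7222) = 2.0589.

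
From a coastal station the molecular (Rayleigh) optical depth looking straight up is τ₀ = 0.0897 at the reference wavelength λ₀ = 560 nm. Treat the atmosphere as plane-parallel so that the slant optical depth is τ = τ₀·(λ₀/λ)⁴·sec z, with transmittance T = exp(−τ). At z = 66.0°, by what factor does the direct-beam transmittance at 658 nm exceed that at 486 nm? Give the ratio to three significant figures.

1.31

Airmass: sec 66.0° = 2.4586.
τ(658 nm) = 0.0897 × (560/658)⁴ × 2.4586 = 0.0897 × 0.5246 × 2.4586 = 0.1157.
τ(486 nm) = 0.0897 × (560/486)⁴ × 2.4586 = 0.0897 × 1.7628 × 2.4586 = 0.3888.
T(658)/T(486) = exp(τ_B − τ_A) = exp(0.2731) = 1.3140.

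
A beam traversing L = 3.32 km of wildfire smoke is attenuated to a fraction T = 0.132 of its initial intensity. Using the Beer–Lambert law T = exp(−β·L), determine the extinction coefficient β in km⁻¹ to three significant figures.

Beer–Lambert: T = exp(−βL) ⇒ β = −ln(T)/L = −ln(0.132)/3.32 = 2.0250/3.32 = 0.6099 km⁻¹.

0.610 km⁻¹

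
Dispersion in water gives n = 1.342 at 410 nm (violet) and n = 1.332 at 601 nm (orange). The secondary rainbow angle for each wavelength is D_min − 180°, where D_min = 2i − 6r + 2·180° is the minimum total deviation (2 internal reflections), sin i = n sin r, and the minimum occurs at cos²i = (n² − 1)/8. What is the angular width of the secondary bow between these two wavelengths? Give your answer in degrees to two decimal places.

2.59°

At 410 nm (n = 1.342): cos²i = 0.10012 → i = 71.554°, r = 44.981°, D_min = 233.222°, rainbow angle = 53.222°.
At 601 nm (n = 1.332): cos²i = 0.09678 → i = 71.875°, r = 45.520°, D_min = 230.628°, rainbow angle = 50.628°.
Angular width = |53.222° − 50.628°| = 2.594°.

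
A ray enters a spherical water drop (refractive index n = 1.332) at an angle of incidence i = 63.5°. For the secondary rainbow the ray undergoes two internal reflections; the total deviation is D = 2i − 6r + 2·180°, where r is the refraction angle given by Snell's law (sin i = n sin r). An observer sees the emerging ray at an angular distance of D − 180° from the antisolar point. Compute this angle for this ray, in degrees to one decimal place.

sin r = sin 63.5° / 1.332 = 0.8949/1.332 = 0.6719; r = 42.21°.
D = 2·63.5° − 6·42.21° + 2·180° = 127.00° − 253.27° + 360° = 233.73°.
Angle from antisolar point = D − 180° = 53.73°.

53.7°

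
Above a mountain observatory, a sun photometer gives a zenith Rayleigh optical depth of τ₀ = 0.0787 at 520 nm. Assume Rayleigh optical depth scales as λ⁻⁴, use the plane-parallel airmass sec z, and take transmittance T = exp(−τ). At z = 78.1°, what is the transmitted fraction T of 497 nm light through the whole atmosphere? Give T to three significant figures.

sec 78.1° = 4.8496.
τ = 0.0787 × (520/497)⁴ × 4.8496 = 0.0787 × 1.1984 × 4.8496 = 0.4574.
T = exp(−0.4574) = 0.6329.

0.633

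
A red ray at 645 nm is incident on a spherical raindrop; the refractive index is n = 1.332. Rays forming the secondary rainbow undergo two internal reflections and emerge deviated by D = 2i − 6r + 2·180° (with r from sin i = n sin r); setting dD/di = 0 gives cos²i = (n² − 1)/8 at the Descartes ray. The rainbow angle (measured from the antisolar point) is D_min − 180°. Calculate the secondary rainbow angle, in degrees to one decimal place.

cos²i = (1.77422 − 1)/8 = 0.09678; i = arccos(0.31109) = 71.875°.
sin r = sin 71.875°/1.332 = 0.71350; r = 45.520°.
D_min = 2·71.875° − 6·45.520° + 360° = 230.628°.
Rainbow angle = D_min − 180° = 50.628°.

50.6°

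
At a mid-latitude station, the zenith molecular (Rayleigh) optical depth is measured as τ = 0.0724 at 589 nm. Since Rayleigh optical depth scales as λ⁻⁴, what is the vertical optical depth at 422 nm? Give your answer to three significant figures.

0.275

τ(422 nm) = τ(589 nm) × (589/422)⁴ = 0.0724 × (1.3957)⁴ = 0.0724 × 3.7950 = 0.2748.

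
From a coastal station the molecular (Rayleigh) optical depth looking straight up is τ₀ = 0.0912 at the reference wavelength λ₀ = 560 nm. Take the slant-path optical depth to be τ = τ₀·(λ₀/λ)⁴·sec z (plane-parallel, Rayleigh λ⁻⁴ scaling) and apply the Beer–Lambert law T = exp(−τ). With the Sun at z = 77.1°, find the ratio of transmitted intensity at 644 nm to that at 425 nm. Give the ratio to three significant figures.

Airmass: sec 77.1° = 4.4793.
τ(644 nm) = 0.0912 × (560/644)⁴ × 4.4793 = 0.0912 × 0.5718 × 4.4793 = 0.2336.
τ(425 nm) = 0.0912 × (560/425)⁴ × 4.4793 = 0.0912 × 3.0144 × 4.4793 = 1.2314.
T(644)/T(425) = exp(τ_B − τ_A) = exp(0.9978) = 2.7124.

2.71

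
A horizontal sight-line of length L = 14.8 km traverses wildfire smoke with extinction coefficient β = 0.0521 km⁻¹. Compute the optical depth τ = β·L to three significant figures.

0.771

τ = β·L = 0.0521 × 14.8 = 0.7711.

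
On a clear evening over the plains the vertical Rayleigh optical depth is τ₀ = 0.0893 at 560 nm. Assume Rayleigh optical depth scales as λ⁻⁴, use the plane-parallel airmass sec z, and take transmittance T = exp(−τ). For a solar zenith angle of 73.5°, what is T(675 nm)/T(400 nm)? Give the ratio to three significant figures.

Airmass: sec 73.5° = 3.5209.
τ(675 nm) = 0.0893 × (560/675)⁴ × 3.5209 = 0.0893 × 0.4737 × 3.5209 = 0.1490.
τ(400 nm) = 0.0893 × (560/400)⁴ × 3.5209 = 0.0893 × 3.8416 × 3.5209 = 1.2079.
T(675)/T(400) = exp(τ_B − τ_A) = exp(1.0589) = 2.8833.

2.88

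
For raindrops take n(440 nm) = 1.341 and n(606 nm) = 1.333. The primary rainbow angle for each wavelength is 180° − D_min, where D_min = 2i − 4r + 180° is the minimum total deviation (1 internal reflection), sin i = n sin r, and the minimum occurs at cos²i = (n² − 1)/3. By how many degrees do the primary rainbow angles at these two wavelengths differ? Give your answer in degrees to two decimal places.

At 440 nm (n = 1.341): cos²i = 0.26609 → i = 58.946°, r = 39.705°, D_min = 139.071°, rainbow angle = 40.929°.
At 606 nm (n = 1.333): cos²i = 0.25896 → i = 59.410°, r = 40.225°, D_min = 137.922°, rainbow angle = 42.078°.
Angular width = |40.929° − 42.078°| = 1.149°.

1.15°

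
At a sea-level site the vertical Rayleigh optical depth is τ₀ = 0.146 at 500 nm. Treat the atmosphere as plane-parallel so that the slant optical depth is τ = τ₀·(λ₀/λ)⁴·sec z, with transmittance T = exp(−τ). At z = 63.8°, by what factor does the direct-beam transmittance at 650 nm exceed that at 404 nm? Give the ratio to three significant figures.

Airmass: sec 63.8° = 2.2650.
τ(650 nm) = 0.146 × (500/650)⁴ × 2.2650 = 0.146 × 0.3501 × 2.2650 = 0.1158.
τ(404 nm) = 0.146 × (500/404)⁴ × 2.2650 = 0.146 × 2.3461 × 2.2650 = 0.7758.
T(650)/T(404) = exp(τ_B − τ_A) = exp(0.6601) = 1.9349.

1.93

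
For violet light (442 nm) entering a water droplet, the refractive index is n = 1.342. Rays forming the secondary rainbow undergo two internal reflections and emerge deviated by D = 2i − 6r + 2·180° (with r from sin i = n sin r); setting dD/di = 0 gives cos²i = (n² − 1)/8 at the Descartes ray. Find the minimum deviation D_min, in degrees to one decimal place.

cos²i = (1.80096 − 1)/8 = 0.10012; i = arccos(0.31642) = 71.554°.
sin r = sin 71.554°/1.342 = 0.70687; r = 44.981°.
D_min = 2·71.554° − 6·44.981° + 360° = 233.222°.

233.2°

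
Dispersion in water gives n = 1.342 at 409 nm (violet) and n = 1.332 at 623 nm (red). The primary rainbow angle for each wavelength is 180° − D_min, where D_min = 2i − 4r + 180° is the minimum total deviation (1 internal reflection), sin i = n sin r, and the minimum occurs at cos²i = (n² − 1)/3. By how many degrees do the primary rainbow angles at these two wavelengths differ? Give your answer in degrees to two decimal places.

1.44°

At 409 nm (n = 1.342): cos²i = 0.26699 → i = 58.888°, r = 39.641°, D_min = 139.213°, rainbow angle = 40.787°.
At 623 nm (n = 1.332): cos²i = 0.25807 → i = 59.469°, r = 40.290°, D_min = 137.776°, rainbow angle = 42.224°.
Angular width = |40.787° − 42.224°| = 1.437°.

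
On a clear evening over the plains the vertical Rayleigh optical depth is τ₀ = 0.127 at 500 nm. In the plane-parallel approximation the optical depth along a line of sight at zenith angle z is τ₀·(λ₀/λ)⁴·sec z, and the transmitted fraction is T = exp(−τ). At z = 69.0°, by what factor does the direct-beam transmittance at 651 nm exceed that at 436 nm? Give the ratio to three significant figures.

Airmass: sec 69.0° = 2.7904.
τ(651 nm) = 0.127 × (500/651)⁴ × 2.7904 = 0.127 × 0.3480 × 2.7904 = 0.1233.
τ(436 nm) = 0.127 × (500/436)⁴ × 2.7904 = 0.127 × 1.7296 × 2.7904 = 0.6129.
T(651)/T(436) = exp(τ_B − τ_A) = exp(0.4896) = 1.6317.

1.63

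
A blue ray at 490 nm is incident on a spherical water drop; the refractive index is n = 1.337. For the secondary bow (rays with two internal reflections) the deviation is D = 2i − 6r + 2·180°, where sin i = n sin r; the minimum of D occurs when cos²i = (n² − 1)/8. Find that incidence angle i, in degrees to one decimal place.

cos²i = (1.337² − 1)/8 = (1.78757 − 1)/8 = 0.09845.
cos i = 0.31376, so i = 71.714°.

71.7°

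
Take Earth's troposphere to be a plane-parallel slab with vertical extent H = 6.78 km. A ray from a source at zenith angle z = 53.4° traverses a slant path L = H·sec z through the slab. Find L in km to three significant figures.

sec z = 1/cos 53.4° = 1.6772.
L = 6.78 × 1.6772 = 11.372 km.

11.4 km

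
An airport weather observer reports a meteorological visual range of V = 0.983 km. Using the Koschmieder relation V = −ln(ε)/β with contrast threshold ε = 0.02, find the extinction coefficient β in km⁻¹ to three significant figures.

3.98 km⁻¹

β = −ln(0.02) / V = 3.912 / 0.983 = 3.9797 km⁻¹.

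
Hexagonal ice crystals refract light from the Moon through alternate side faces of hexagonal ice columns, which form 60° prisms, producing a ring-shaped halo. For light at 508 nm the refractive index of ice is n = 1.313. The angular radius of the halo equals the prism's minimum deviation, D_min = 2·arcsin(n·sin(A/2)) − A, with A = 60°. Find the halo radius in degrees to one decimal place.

n·sin(A/2) = 1.313 × sin 30° = 1.313 × 0.5000 = 0.6565.
D_min = 2·arcsin(0.6565) − 60° = 2 × 41.033° − 60° = 22.067°.

22.1°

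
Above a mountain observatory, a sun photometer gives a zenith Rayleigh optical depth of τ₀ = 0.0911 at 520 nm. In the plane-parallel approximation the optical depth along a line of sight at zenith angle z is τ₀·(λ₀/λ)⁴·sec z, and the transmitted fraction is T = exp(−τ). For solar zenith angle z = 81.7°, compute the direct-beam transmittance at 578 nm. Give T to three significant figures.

0.661

sec 81.7° = 6.9273.
τ = 0.0911 × (520/578)⁴ × 6.9273 = 0.0911 × 0.6551 × 6.9273 = 0.4134.
T = exp(−0.4134) = 0.6614.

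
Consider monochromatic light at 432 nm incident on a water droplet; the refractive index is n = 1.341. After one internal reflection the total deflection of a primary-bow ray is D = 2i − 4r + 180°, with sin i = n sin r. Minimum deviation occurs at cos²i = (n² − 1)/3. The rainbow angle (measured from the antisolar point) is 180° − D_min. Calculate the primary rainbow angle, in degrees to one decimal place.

cos²i = (1.79828 − 1)/3 = 0.26609; i = arccos(0.51584) = 58.946°.
sin r = sin 58.946°/1.341 = 0.63884; r = 39.705°.
D_min = 2·58.946° − 4·39.705° + 180° = 139.071°.
Rainbow angle = 180° − D_min = 40.929°.

40.9°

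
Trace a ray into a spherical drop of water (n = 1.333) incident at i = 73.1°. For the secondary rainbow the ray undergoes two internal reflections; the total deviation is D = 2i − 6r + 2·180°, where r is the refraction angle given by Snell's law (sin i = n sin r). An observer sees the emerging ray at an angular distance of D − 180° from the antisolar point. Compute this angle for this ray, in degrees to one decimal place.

sin r = sin 73.1° / 1.333 = 0.9568/1.333 = 0.7178; r = 45.87°.
D = 2·73.1° − 6·45.87° + 2·180° = 146.20° − 275.23° + 360° = 230.97°.
Angle from antisolar point = D − 180° = 50.97°.

51.0°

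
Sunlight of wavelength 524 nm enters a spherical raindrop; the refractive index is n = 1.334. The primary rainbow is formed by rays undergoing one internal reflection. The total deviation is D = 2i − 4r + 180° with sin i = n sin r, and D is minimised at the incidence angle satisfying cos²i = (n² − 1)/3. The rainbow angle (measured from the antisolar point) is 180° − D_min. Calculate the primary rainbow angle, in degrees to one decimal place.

cos²i = (1.77956 − 1)/3 = 0.25985; i = arccos(0.50976) = 59.352°.
sin r = sin 59.352°/1.334 = 0.64492; r = 40.159°.
D_min = 2·59.352° − 4·40.159° + 180° = 138.067°.
Rainbow angle = 180° − D_min = 41.933°.

41.9°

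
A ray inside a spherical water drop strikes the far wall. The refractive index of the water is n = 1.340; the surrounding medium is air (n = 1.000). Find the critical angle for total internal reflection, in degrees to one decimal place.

sin θ_c = n_air / n = 1.000 / 1.340 = 0.7463.
θ_c = arcsin(0.7463) = 48.27°.

48.3°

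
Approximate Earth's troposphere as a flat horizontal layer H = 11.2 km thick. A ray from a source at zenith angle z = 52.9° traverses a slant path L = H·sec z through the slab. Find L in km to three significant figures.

sec z = 1/cos 52.9° = 1.6578.
L = 11.2 × 1.6578 = 18.567 km.

18.6 km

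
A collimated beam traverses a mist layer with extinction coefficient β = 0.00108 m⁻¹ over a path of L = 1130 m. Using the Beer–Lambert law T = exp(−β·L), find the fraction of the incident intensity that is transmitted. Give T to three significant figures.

τ = β·L = 0.00108 × 1130 = 1.2204.
T = exp(−1.2204) = 0.2951.

0.295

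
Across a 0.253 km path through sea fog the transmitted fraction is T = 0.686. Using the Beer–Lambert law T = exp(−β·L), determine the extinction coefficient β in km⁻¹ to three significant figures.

Beer–Lambert: T = exp(−βL) ⇒ β = −ln(T)/L = −ln(0.686)/0.253 = 0.3769/0.253 = 1.49 km⁻¹.

1.49 km⁻¹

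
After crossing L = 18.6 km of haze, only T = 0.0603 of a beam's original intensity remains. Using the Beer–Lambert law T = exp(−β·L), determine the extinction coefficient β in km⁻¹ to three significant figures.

0.151 km⁻¹

Beer–Lambert: T = exp(−βL) ⇒ β = −ln(T)/L = −ln(0.0603)/18.6 = 2.8084/18.6 = 0.151 km⁻¹.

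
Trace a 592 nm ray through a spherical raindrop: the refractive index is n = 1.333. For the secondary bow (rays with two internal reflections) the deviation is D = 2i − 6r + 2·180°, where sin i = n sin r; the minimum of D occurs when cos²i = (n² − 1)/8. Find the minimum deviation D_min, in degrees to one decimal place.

230.9°

cos²i = (1.77689 − 1)/8 = 0.09711; i = arccos(0.31163) = 71.843°.
sin r = sin 71.843°/1.333 = 0.71283; r = 45.466°.
D_min = 2·71.843° − 6·45.466° + 360° = 230.891°.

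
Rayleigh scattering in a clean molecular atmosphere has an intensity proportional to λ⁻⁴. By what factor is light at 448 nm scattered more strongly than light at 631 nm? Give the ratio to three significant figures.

Rayleigh scattering ∝ λ⁻⁴, so the ratio of coefficients is the inverse fourth power of the wavelength ratio.
σ(448)/σ(631) = (631/448)⁴ = (1.4085)⁴ = 3.936.

3.94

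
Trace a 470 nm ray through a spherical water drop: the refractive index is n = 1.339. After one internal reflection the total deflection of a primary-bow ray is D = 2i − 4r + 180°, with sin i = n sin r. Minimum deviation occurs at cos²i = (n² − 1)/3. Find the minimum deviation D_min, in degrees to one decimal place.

138.8°

cos²i = (1.79292 − 1)/3 = 0.26431; i = arccos(0.51411) = 59.062°.
sin r = sin 59.062°/1.339 = 0.64057; r = 39.834°.
D_min = 2·59.062° − 4·39.834° + 180° = 138.786°.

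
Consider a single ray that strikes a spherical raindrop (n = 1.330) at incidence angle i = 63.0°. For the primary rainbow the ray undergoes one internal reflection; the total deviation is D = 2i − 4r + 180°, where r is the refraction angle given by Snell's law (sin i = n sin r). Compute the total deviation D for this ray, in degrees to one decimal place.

sin r = sin 63.0° / 1.330 = 0.8910/1.330 = 0.6699; r = 42.06°.
D = 2·63.0° − 4·42.06° + 180° = 126.00° − 168.25° + 180° = 137.75°.

137.8°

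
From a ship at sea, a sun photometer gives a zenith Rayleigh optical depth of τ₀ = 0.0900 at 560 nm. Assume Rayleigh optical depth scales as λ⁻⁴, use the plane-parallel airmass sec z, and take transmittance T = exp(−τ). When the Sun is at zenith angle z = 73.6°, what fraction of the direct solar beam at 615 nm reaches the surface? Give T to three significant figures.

0.803

sec 73.6° = 3.5418.
τ = 0.0900 × (560/615)⁴ × 3.5418 = 0.0900 × 0.6875 × 3.5418 = 0.2191.
T = exp(−0.2191) = 0.8032.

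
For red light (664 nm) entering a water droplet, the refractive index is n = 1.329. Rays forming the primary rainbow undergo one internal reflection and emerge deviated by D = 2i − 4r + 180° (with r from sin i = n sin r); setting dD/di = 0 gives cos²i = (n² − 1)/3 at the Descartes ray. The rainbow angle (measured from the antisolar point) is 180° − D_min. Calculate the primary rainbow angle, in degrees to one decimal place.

cos²i = (1.76624 − 1)/3 = 0.25541; i = arccos(0.50538) = 59.643°.
sin r = sin 59.643°/1.329 = 0.64928; r = 40.487°.
D_min = 2·59.643° − 4·40.487° + 180° = 137.337°.
Rainbow angle = 180° − D_min = 42.663°.

42.7°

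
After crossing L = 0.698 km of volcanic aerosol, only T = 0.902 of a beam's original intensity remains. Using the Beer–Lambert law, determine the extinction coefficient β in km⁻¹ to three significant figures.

Beer–Lambert: T = exp(−βL) ⇒ β = −ln(T)/L = −ln(0.902)/0.698 = 0.1031/0.698 = 0.1478 km⁻¹.

0.148 km⁻¹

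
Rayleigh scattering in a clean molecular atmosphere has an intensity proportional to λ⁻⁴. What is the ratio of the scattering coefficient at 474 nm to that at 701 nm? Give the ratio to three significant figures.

Rayleigh scattering ∝ λ⁻⁴, so the ratio of coefficients is the inverse fourth power of the wavelength ratio.
σ(474)/σ(701) = (701/474)⁴ = (1.4789)⁴ = 4.784.

4.78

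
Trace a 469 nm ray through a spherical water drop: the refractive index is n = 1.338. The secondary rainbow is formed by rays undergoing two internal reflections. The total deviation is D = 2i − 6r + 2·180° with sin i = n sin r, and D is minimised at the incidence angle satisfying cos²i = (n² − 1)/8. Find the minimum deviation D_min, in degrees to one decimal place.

cos²i = (1.79024 − 1)/8 = 0.09878; i = arccos(0.31429) = 71.682°.
sin r = sin 71.682°/1.338 = 0.70951; r = 45.195°.
D_min = 2·71.682° − 6·45.195° + 360° = 232.193°.

232.2°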